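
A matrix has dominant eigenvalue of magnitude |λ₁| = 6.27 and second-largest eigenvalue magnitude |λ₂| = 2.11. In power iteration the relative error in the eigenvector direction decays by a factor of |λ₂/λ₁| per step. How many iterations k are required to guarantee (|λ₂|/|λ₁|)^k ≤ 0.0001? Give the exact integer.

|λ₂/λ₁| = 2.11/6.27 = 0.33652
Need k ≥ ln(0.0001) / ln(0.33652) = -9.2103 / -1.0891 ≈ 8.457
Smallest integer k satisfying the bound: 9

9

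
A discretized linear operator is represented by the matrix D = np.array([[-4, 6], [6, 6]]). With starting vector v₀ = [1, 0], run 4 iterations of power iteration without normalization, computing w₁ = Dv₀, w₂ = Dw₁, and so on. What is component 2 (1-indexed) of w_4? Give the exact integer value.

1488

w1 = Dv₀ = (-4, 6)
w2 = Dw1 = (52, 12)
w3 = Dw2 = (-136, 384)
w4 = Dw3 = (2848, 1488)
The requested component of w4 is 1488.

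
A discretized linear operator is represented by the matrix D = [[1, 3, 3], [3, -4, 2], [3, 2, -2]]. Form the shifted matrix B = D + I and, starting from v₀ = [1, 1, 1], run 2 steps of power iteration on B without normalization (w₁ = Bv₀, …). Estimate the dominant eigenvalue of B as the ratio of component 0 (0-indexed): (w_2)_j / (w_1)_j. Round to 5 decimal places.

μ ≈ 4.25000

B = D + I has rows (2, 3, 3); (3, -3, 2); (3, 2, -1)
w1 = Bv₀ = (8, 2, 4)
w2 = Bw1 = (34, 26, 24)
Ratio: 34/8 = 4.25000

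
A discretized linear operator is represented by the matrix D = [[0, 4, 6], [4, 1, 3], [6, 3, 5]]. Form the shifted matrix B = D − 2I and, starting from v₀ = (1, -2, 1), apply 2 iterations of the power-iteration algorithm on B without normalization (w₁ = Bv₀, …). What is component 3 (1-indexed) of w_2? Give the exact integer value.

B = D − 2I has rows (-2, 4, 6); (4, -1, 3); (6, 3, 3)
w1 = Bv₀ = ((-2)·1 + 4·(-2) + 6·1; 4·1 + (-1)·(-2) + 3·1; 6·1 + 3·(-2) + 3·1) = (-4, 9, 3)
w2 = Bw1 = ((-2)·(-4) + 4·9 + 6·3; 4·(-4) + (-1)·9 + 3·3; 6·(-4) + 3·9 + 3·3) = (62, -16, 12)
Requested component of w2: 12

12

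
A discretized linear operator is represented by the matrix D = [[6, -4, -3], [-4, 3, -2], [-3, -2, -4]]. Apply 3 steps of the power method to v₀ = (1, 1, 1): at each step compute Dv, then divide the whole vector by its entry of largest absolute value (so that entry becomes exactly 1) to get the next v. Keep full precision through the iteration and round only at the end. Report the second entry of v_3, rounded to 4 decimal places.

Dv0 = (-1.00000, -3.00000, -9.00000); divide by -9.00000 → v1 = (0.11111, 0.33333, 1.00000)
Dv1 = (-3.66667, -1.44444, -5.00000); divide by -5.00000 → v2 = (0.73333, 0.28889, 1.00000)
Dv2 = (0.24444, -4.06667, -6.77778); divide by -6.77778 → v3 = (-0.03607, 0.60000, 1.00000)
Requested entry of v3: -183/-305 = 0.6000

0.6000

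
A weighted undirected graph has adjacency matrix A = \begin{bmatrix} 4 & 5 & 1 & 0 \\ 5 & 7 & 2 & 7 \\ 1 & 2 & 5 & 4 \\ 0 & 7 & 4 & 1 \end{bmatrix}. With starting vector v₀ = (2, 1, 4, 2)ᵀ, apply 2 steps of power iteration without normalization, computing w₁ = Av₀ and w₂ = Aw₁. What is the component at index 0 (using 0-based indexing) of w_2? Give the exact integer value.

295

w1 = Av₀ = (4·2 + 5·1 + 1·4 + 0·2; 5·2 + 7·1 + 2·4 + 7·2; 1·2 + 2·1 + 5·4 + 4·2; 0·2 + 7·1 + 4·4 + 1·2) = (17, 39, 32, 25)
w2 = Aw1 = (4·17 + 5·39 + 1·32 + 0·25; 5·17 + 7·39 + 2·32 + 7·25; 1·17 + 2·39 + 5·32 + 4·25; 0·17 + 7·39 + 4·32 + 1·25) = (295, 597, 355, 426)
The requested component of w2 is 295.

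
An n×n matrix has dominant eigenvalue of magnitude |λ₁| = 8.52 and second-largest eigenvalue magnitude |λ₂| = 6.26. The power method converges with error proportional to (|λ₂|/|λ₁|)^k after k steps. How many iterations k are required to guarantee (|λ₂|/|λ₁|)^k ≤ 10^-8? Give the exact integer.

60

|λ₂/λ₁| = 6.26/8.52 = 0.73474
Need k ≥ ln(10^-8) / ln(0.73474) = -18.4207 / -0.3082 ≈ 59.762
Smallest integer k satisfying the bound: 60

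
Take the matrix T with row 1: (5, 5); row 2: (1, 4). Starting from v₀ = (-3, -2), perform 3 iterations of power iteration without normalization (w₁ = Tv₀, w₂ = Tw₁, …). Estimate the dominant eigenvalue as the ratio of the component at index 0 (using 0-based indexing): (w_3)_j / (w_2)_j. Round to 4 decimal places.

w1 = Tv₀ = (5·(-3) + 5·(-2); 1·(-3) + 4·(-2)) = (-25, -11)
w2 = Tw1 = (5·(-25) + 5·(-11); 1·(-25) + 4·(-11)) = (-180, -69)
w3 = Tw2 = (-1245, -456)
Ratio at component: -1245 / -180 = 6.9167

6.9167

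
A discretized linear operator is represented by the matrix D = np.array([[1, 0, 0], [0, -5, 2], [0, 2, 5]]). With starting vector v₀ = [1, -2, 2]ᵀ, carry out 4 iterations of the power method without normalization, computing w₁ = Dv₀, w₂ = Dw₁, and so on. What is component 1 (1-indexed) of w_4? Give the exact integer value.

1

w1 = Dv₀ = (1·1 + 0·(-2) + 0·2; 0·1 + (-5)·(-2) + 2·2; 0·1 + 2·(-2) + 5·2) = (1, 14, 6)
w2 = Dw1 = (1·1 + 0·14 + 0·6; 0·1 + (-5)·14 + 2·6; 0·1 + 2·14 + 5·6) = (1, -58, 58)
w3 = Dw2 = (1, 406, 174)
w4 = Dw3 = (1, -1682, 1682)
The requested component of w4 is 1.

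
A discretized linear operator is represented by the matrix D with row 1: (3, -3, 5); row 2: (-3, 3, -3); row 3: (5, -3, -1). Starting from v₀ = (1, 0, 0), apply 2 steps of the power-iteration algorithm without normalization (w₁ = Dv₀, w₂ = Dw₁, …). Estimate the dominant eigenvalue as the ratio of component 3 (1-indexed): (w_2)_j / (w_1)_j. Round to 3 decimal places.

λ ≈ 3.800

w1 = Dv₀ = (3, -3, 5)
w2 = Dw1 = (43, -33, 19)
Ratio at component: 19 / 5 = 3.800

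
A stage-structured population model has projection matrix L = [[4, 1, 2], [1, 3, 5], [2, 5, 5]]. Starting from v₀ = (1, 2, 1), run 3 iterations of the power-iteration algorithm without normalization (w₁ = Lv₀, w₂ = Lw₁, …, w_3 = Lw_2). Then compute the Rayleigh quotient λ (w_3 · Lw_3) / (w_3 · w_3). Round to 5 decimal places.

9.90705

w1 = Lv₀ = (8, 12, 17)
w2 = Lw1 = (78, 129, 161)
w3 = Lw2 = (763, 1270, 1606)
Lw3 = (7534, 12603, 15906)
w3·Lw3 = 763·7534 + 1270·12603 + 1606·15906 = 47299288; w3·w3 = 763·763 + 1270·1270 + 1606·1606 = 4774305
λ ≈ 47299288/4774305 = 9.90705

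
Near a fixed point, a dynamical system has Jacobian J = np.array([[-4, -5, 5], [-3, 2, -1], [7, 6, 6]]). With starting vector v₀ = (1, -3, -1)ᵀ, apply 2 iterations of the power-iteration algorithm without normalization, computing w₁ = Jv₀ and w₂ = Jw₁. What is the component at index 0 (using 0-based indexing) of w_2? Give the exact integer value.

w1 = Jv₀ = ((-4)·1 + (-5)·(-3) + 5·(-1); (-3)·1 + 2·(-3) + (-1)·(-1); 7·1 + 6·(-3) + 6·(-1)) = (6, -8, -17)
w2 = Jw1 = ((-4)·6 + (-5)·(-8) + 5·(-17); (-3)·6 + 2·(-8) + (-1)·(-17); 7·6 + 6·(-8) + 6·(-17)) = (-69, -17, -108)
The requested component of w2 is -69.

-69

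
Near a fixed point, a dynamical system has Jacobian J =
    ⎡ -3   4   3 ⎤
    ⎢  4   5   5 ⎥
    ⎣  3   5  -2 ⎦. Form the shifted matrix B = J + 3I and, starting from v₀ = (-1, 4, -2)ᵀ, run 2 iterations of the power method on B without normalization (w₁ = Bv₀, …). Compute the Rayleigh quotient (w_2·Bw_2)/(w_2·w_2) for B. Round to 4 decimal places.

12.5432

B = J + 3I has rows (0, 4, 3); (4, 8, 5); (3, 5, 1)
w1 = Bv₀ = (0·(-1) + 4·4 + 3·(-2); 4·(-1) + 8·4 + 5·(-2); 3·(-1) + 5·4 + 1·(-2)) = (10, 18, 15)
w2 = Bw1 = (0·10 + 4·18 + 3·15; 4·10 + 8·18 + 5·15; 3·10 + 5·18 + 1·15) = (117, 259, 135)
Bw2 = (1441, 3215, 1781)
w2·Bw2 = 1241717; w2·w2 = 98995; μ ≈ 1241717/98995 = 12.5432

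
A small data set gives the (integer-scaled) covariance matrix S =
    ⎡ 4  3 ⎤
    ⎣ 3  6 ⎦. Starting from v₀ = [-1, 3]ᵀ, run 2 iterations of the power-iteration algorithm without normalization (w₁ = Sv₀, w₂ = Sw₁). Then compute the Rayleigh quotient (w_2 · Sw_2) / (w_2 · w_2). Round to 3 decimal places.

λ ≈ 8.131

w1 = Sv₀ = (5, 15)
w2 = Sw1 = (65, 105)
Sw2 = (575, 825)
w2·Sw2 = 65·575 + 105·825 = 124000; w2·w2 = 65·65 + 105·105 = 15250
λ ≈ 124000/15250 = 8.131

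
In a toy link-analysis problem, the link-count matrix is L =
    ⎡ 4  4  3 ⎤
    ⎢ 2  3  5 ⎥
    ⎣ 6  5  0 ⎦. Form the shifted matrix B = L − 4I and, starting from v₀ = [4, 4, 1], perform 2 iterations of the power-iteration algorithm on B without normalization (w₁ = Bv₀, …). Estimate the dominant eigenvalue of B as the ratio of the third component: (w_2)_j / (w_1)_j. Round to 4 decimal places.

μ ≈ -0.0250

B = L − 4I has rows (0, 4, 3); (2, -1, 5); (6, 5, -4)
w1 = Bv₀ = (0·4 + 4·4 + 3·1; 2·4 + (-1)·4 + 5·1; 6·4 + 5·4 + (-4)·1) = (19, 9, 40)
w2 = Bw1 = (0·19 + 4·9 + 3·40; 2·19 + (-1)·9 + 5·40; 6·19 + 5·9 + (-4)·40) = (156, 229, -1)
Ratio: -1/40 = -0.0250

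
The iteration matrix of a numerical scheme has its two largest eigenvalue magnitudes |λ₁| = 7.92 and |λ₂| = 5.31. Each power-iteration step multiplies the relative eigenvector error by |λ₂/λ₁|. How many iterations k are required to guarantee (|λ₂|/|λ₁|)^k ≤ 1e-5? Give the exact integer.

29

|λ₂/λ₁| = 5.31/7.92 = 0.67045
Need k ≥ ln(1e-5) / ln(0.67045) = -11.5129 / -0.3998 ≈ 28.797
Smallest integer k satisfying the bound: 29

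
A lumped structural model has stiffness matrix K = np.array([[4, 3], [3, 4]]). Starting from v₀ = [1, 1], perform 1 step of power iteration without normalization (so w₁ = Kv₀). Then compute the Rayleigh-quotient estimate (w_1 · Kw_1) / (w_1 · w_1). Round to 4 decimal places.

w1 = Kv₀ = (4·1 + 3·1; 3·1 + 4·1) = (7, 7)
Kw1 = (49, 49)
w1·Kw1 = 7·49 + 7·49 = 686; w1·w1 = 7·7 + 7·7 = 98
λ ≈ 686/98 = 7.0000

λ ≈ 7.0000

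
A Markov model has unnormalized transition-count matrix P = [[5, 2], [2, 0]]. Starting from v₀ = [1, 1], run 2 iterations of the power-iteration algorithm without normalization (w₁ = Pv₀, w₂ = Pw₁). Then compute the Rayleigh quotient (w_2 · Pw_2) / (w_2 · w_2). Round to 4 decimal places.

w1 = Pv₀ = (5·1 + 2·1; 2·1 + 0·1) = (7, 2)
w2 = Pw1 = (5·7 + 2·2; 2·7 + 0·2) = (39, 14)
Pw2 = (223, 78)
w2·Pw2 = 39·223 + 14·78 = 9789; w2·w2 = 39·39 + 14·14 = 1717
λ ≈ 9789/1717 = 5.7012

λ ≈ 5.7012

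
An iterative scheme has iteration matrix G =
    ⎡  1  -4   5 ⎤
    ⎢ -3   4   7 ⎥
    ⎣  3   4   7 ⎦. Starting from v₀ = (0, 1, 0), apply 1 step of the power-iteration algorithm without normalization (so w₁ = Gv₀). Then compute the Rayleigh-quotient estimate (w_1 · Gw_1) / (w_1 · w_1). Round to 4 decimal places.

7.3333

w1 = Gv₀ = (-4, 4, 4)
Gw1 = (0, 56, 32)
w1·Gw1 = (-4)·0 + 4·56 + 4·32 = 352; w1·w1 = (-4)·(-4) + 4·4 + 4·4 = 48
λ ≈ 352/48 = 7.3333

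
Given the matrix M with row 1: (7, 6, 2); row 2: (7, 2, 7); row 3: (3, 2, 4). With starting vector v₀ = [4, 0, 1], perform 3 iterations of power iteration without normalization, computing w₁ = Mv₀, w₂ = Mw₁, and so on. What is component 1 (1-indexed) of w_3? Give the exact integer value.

w1 = Mv₀ = (7·4 + 6·0 + 2·1; 7·4 + 2·0 + 7·1; 3·4 + 2·0 + 4·1) = (30, 35, 16)
w2 = Mw1 = (7·30 + 6·35 + 2·16; 7·30 + 2·35 + 7·16; 3·30 + 2·35 + 4·16) = (452, 392, 224)
w3 = Mw2 = (5964, 5516, 3036)
The requested component of w3 is 5964.

5964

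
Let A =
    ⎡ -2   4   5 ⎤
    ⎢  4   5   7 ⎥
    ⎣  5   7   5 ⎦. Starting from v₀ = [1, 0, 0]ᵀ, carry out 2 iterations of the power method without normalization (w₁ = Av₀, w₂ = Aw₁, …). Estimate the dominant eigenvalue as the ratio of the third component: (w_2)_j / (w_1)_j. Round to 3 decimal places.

8.600

w1 = Av₀ = (-2, 4, 5)
w2 = Aw1 = (45, 47, 43)
Ratio at component: 43 / 5 = 8.600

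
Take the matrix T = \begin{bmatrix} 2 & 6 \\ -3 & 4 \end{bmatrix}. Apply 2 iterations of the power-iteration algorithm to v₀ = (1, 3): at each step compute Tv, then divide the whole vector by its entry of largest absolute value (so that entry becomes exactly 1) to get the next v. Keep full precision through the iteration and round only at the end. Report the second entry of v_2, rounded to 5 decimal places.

-0.25532

Tv0 = (20.000000, 9.000000); divide by 20.000000 → v1 = (1.000000, 0.450000)
Tv1 = (4.700000, -1.200000); divide by 4.700000 → v2 = (1.000000, -0.255319)
Requested entry of v2: -24/94 = -0.25532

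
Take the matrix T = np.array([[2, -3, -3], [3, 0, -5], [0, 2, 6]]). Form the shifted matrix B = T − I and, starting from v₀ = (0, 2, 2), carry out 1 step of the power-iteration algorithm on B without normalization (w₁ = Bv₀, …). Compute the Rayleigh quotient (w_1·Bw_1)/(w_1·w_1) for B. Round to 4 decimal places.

μ ≈ 4.1074

B = T − I has rows (1, -3, -3); (3, -1, -5); (0, 2, 5)
w1 = Bv₀ = (-12, -12, 14)
Bw1 = (-18, -94, 46)
w1·Bw1 = 1988; w1·w1 = 484; μ ≈ 1988/484 = 4.1074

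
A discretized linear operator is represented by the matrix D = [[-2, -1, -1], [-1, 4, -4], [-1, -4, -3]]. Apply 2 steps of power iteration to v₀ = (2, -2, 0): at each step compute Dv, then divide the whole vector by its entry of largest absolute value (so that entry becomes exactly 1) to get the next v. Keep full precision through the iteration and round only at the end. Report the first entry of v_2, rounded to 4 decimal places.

Dv0 = (-2.00000, -10.00000, 6.00000); divide by -10.00000 → v1 = (0.20000, 1.00000, -0.60000)
Dv1 = (-0.80000, 6.20000, -2.40000); divide by 6.20000 → v2 = (-0.12903, 1.00000, -0.38710)
Requested entry of v2: 8/-62 = -0.1290

-0.1290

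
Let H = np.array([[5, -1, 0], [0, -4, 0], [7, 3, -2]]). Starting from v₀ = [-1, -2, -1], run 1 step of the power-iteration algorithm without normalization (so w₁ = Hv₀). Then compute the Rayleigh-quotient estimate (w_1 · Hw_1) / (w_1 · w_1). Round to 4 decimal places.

w1 = Hv₀ = (5·(-1) + (-1)·(-2) + 0·(-1); 0·(-1) + (-4)·(-2) + 0·(-1); 7·(-1) + 3·(-2) + (-2)·(-1)) = (-3, 8, -11)
Hw1 = (-23, -32, 25)
w1·Hw1 = (-3)·(-23) + 8·(-32) + (-11)·25 = -462; w1·w1 = (-3)·(-3) + 8·8 + (-11)·(-11) = 194
λ ≈ -462/194 = -2.3814

λ ≈ -2.3814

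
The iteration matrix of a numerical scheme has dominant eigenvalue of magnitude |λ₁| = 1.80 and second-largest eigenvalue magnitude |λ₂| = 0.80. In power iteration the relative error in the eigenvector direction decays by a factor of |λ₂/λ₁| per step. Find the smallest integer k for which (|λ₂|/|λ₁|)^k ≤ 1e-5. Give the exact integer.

|λ₂/λ₁| = 0.80/1.80 = 0.44444
Need k ≥ ln(1e-5) / ln(0.44444) = -11.5129 / -0.8109 ≈ 14.197
Smallest integer k satisfying the bound: 15

15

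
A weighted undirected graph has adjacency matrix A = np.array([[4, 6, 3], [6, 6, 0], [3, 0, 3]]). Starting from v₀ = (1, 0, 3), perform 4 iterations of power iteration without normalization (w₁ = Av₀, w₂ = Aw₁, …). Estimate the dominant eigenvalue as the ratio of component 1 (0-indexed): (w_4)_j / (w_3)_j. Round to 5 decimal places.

11.90336

w1 = Av₀ = (4·1 + 6·0 + 3·3; 6·1 + 6·0 + 0·3; 3·1 + 0·0 + 3·3) = (13, 6, 12)
w2 = Aw1 = (4·13 + 6·6 + 3·12; 6·13 + 6·6 + 0·12; 3·13 + 0·6 + 3·12) = (124, 114, 75)
w3 = Aw2 = (1405, 1428, 597)
w4 = Aw3 = (15979, 16998, 6006)
Ratio at component: 16998 / 1428 = 11.90336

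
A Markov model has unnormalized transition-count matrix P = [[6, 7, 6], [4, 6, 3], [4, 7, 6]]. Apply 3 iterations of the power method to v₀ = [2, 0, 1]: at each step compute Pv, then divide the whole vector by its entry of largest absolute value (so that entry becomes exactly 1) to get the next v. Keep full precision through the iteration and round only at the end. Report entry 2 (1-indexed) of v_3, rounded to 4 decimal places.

Pv0 = (18.00000, 11.00000, 14.00000); divide by 18.00000 → v1 = (1.00000, 0.61111, 0.77778)
Pv1 = (14.94444, 10.00000, 12.94444); divide by 14.94444 → v2 = (1.00000, 0.66914, 0.86617)
Pv2 = (15.88104, 10.61338, 13.88104); divide by 15.88104 → v3 = (1.00000, 0.66831, 0.87406)
Requested entry of v3: 2855/4272 = 0.6683

0.6683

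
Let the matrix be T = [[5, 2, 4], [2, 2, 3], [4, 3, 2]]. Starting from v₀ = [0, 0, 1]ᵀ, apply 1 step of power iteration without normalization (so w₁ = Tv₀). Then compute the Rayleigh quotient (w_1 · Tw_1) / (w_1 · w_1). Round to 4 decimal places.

w1 = Tv₀ = (4, 3, 2)
Tw1 = (34, 20, 29)
w1·Tw1 = 4·34 + 3·20 + 2·29 = 254; w1·w1 = 4·4 + 3·3 + 2·2 = 29
λ ≈ 254/29 = 8.7586

λ ≈ 8.7586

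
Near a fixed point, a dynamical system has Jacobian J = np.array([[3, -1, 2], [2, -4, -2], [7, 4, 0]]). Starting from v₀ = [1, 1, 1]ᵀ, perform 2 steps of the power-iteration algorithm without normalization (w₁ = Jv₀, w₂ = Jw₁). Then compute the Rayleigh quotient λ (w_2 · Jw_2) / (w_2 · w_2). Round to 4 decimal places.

w1 = Jv₀ = (3·1 + (-1)·1 + 2·1; 2·1 + (-4)·1 + (-2)·1; 7·1 + 4·1 + 0·1) = (4, -4, 11)
w2 = Jw1 = (3·4 + (-1)·(-4) + 2·11; 2·4 + (-4)·(-4) + (-2)·11; 7·4 + 4·(-4) + 0·11) = (38, 2, 12)
Jw2 = (136, 44, 274)
w2·Jw2 = 38·136 + 2·44 + 12·274 = 8544; w2·w2 = 38·38 + 2·2 + 12·12 = 1592
λ ≈ 8544/1592 = 5.3668

λ ≈ 5.3668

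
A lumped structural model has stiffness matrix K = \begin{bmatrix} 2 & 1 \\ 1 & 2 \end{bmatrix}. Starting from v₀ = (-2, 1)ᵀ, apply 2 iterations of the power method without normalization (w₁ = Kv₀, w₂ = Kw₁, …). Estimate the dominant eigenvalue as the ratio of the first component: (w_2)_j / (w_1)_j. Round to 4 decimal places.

w1 = Kv₀ = (2·(-2) + 1·1; 1·(-2) + 2·1) = (-3, 0)
w2 = Kw1 = (2·(-3) + 1·0; 1·(-3) + 2·0) = (-6, -3)
Ratio at component: -6 / -3 = 2.0000

λ ≈ 2.0000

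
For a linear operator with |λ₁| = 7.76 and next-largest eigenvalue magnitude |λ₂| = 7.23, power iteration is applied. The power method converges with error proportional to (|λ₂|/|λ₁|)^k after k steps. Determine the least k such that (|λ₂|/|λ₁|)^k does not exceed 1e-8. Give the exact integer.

|λ₂/λ₁| = 7.23/7.76 = 0.93170
Need k ≥ ln(1e-8) / ln(0.93170) = -18.4207 / -0.0707 ≈ 260.388
Smallest integer k satisfying the bound: 261

261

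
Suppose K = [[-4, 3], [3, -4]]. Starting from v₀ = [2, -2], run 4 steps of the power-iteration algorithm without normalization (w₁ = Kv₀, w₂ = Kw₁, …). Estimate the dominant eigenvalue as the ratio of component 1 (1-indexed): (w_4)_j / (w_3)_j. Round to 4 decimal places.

-7.0000

w1 = Kv₀ = (-14, 14)
w2 = Kw1 = (98, -98)
w3 = Kw2 = (-686, 686)
w4 = Kw3 = (4802, -4802)
Ratio at component: 4802 / -686 = -7.0000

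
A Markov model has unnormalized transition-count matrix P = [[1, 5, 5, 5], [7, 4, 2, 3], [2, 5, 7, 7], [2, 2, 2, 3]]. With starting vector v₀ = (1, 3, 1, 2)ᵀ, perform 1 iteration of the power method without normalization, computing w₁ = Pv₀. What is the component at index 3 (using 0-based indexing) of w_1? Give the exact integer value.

16

w1 = Pv₀ = (1·1 + 5·3 + 5·1 + 5·2; 7·1 + 4·3 + 2·1 + 3·2; 2·1 + 5·3 + 7·1 + 7·2; 2·1 + 2·3 + 2·1 + 3·2) = (31, 27, 38, 16)
The requested component of w1 is 16.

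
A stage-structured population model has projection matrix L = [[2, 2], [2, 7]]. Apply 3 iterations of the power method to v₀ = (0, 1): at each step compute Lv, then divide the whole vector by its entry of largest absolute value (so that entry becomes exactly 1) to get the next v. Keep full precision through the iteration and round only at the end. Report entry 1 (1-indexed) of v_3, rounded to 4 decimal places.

Lv0 = (2.00000, 7.00000); divide by 7.00000 → v1 = (0.28571, 1.00000)
Lv1 = (2.57143, 7.57143); divide by 7.57143 → v2 = (0.33962, 1.00000)
Lv2 = (2.67925, 7.67925); divide by 7.67925 → v3 = (0.34889, 1.00000)
Requested entry of v3: 142/407 = 0.3489

0.3489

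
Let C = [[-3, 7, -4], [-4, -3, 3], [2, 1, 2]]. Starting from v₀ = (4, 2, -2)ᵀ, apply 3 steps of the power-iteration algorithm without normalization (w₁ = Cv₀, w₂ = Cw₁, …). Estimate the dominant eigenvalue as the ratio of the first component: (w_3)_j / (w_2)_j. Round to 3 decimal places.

λ ≈ -4.672

w1 = Cv₀ = ((-3)·4 + 7·2 + (-4)·(-2); (-4)·4 + (-3)·2 + 3·(-2); 2·4 + 1·2 + 2·(-2)) = (10, -28, 6)
w2 = Cw1 = ((-3)·10 + 7·(-28) + (-4)·6; (-4)·10 + (-3)·(-28) + 3·6; 2·10 + 1·(-28) + 2·6) = (-250, 62, 4)
w3 = Cw2 = (1168, 826, -430)
Ratio at component: 1168 / -250 = -4.672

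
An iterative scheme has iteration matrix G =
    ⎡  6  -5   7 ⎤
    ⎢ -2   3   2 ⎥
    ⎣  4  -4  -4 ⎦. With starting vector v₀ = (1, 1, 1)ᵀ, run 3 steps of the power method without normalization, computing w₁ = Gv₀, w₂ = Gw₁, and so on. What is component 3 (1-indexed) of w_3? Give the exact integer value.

-64

w1 = Gv₀ = (8, 3, -4)
w2 = Gw1 = (5, -15, 36)
w3 = Gw2 = (357, 17, -64)
The requested component of w3 is -64.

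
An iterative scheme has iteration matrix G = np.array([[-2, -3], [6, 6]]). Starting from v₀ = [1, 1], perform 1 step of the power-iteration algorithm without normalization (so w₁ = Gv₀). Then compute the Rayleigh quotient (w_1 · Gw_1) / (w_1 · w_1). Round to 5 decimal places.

w1 = Gv₀ = ((-2)·1 + (-3)·1; 6·1 + 6·1) = (-5, 12)
Gw1 = (-26, 42)
w1·Gw1 = (-5)·(-26) + 12·42 = 634; w1·w1 = (-5)·(-5) + 12·12 = 169
λ ≈ 634/169 = 3.75148

λ ≈ 3.75148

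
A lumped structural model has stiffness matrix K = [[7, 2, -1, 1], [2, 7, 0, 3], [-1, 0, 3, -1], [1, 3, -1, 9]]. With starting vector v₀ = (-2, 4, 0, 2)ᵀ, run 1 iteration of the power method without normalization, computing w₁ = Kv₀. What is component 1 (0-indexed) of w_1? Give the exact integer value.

30

w1 = Kv₀ = (7·(-2) + 2·4 + (-1)·0 + 1·2; 2·(-2) + 7·4 + 0·0 + 3·2; (-1)·(-2) + 0·4 + 3·0 + (-1)·2; 1·(-2) + 3·4 + (-1)·0 + 9·2) = (-4, 30, 0, 28)
The requested component of w1 is 30.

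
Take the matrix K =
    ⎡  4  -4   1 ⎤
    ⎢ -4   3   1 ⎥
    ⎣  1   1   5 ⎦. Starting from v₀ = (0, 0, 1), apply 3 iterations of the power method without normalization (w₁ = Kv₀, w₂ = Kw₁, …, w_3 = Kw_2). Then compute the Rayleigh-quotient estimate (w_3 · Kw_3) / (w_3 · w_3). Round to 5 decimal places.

5.36291

w1 = Kv₀ = (1, 1, 5)
w2 = Kw1 = (5, 4, 27)
w3 = Kw2 = (31, 19, 144)
Kw3 = (192, 77, 770)
w3·Kw3 = 31·192 + 19·77 + 144·770 = 118295; w3·w3 = 31·31 + 19·19 + 144·144 = 22058
λ ≈ 118295/22058 = 5.36291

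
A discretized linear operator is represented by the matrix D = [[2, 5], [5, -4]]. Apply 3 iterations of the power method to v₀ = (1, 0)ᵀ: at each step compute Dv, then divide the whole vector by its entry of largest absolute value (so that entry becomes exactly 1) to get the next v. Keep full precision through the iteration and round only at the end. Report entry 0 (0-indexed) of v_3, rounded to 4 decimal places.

0.0432

Dv0 = (2.00000, 5.00000); divide by 5.00000 → v1 = (0.40000, 1.00000)
Dv1 = (5.80000, -2.00000); divide by 5.80000 → v2 = (1.00000, -0.34483)
Dv2 = (0.27586, 6.37931); divide by 6.37931 → v3 = (0.04324, 1.00000)
Requested entry of v3: 8/185 = 0.0432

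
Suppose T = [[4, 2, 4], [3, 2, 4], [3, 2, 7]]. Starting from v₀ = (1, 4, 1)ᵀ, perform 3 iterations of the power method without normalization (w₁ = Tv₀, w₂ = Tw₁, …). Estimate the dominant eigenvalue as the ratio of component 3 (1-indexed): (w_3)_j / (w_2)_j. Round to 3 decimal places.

w1 = Tv₀ = (4·1 + 2·4 + 4·1; 3·1 + 2·4 + 4·1; 3·1 + 2·4 + 7·1) = (16, 15, 18)
w2 = Tw1 = (4·16 + 2·15 + 4·18; 3·16 + 2·15 + 4·18; 3·16 + 2·15 + 7·18) = (166, 150, 204)
w3 = Tw2 = (1780, 1614, 2226)
Ratio at component: 2226 / 204 = 10.912

λ ≈ 10.912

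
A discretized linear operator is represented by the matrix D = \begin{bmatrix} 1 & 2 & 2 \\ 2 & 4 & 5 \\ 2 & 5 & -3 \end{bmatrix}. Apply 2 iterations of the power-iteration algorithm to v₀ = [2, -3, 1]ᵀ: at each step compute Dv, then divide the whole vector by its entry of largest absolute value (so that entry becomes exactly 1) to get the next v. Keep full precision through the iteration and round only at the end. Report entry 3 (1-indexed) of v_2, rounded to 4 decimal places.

Dv0 = (-2.00000, -3.00000, -14.00000); divide by -14.00000 → v1 = (0.14286, 0.21429, 1.00000)
Dv1 = (2.57143, 6.14286, -1.64286); divide by 6.14286 → v2 = (0.41860, 1.00000, -0.26744)
Requested entry of v2: 23/-86 = -0.2674

-0.2674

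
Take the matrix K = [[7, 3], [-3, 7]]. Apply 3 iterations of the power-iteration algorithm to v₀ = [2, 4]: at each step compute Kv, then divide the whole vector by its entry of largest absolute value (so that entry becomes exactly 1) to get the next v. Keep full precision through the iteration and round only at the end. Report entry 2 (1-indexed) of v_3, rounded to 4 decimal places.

Kv0 = (26.00000, 22.00000); divide by 26.00000 → v1 = (1.00000, 0.84615)
Kv1 = (9.53846, 2.92308); divide by 9.53846 → v2 = (1.00000, 0.30645)
Kv2 = (7.91935, -0.85484); divide by 7.91935 → v3 = (1.00000, -0.10794)
Requested entry of v3: -212/1964 = -0.1079

-0.1079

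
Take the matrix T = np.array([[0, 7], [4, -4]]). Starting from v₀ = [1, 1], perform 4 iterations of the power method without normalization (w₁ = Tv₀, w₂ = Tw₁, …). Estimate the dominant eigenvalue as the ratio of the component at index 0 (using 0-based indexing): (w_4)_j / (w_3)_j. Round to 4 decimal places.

λ ≈ -4.0000

w1 = Tv₀ = (7, 0)
w2 = Tw1 = (0, 28)
w3 = Tw2 = (196, -112)
w4 = Tw3 = (-784, 1232)
Ratio at component: -784 / 196 = -4.0000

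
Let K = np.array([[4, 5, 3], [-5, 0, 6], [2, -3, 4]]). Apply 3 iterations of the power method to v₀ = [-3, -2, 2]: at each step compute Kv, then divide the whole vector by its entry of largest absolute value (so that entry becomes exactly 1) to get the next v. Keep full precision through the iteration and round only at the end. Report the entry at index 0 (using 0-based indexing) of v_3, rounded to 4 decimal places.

-0.8085

Kv0 = (-16.00000, 27.00000, 8.00000); divide by 27.00000 → v1 = (-0.59259, 1.00000, 0.29630)
Kv1 = (3.51852, 4.74074, -3.00000); divide by 4.74074 → v2 = (0.74219, 1.00000, -0.63281)
Kv2 = (6.07031, -7.50781, -4.04688); divide by -7.50781 → v3 = (-0.80853, 1.00000, 0.53902)
Requested entry of v3: 777/-961 = -0.8085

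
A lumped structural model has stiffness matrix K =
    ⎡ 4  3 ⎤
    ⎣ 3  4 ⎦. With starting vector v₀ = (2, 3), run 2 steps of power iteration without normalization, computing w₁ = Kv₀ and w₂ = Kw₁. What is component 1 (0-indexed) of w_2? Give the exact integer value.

w1 = Kv₀ = (17, 18)
w2 = Kw1 = (122, 123)
The requested component of w2 is 123.

123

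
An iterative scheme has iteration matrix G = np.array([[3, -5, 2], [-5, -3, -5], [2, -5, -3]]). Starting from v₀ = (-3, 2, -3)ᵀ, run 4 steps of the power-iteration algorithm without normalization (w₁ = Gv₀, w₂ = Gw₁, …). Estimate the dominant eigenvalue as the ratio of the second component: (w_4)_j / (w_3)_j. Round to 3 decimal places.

w1 = Gv₀ = (-25, 24, -7)
w2 = Gw1 = (-209, 88, -149)
w3 = Gw2 = (-1365, 1526, -411)
w4 = Gw3 = (-12547, 4302, -9127)
Ratio at component: 4302 / 1526 = 2.819

λ ≈ 2.819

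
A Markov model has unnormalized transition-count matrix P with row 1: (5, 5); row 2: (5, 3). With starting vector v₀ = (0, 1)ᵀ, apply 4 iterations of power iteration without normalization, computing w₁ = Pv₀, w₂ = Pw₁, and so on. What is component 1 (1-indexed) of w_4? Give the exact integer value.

3360

w1 = Pv₀ = (5·0 + 5·1; 5·0 + 3·1) = (5, 3)
w2 = Pw1 = (5·5 + 5·3; 5·5 + 3·3) = (40, 34)
w3 = Pw2 = (370, 302)
w4 = Pw3 = (3360, 2756)
The requested component of w4 is 3360.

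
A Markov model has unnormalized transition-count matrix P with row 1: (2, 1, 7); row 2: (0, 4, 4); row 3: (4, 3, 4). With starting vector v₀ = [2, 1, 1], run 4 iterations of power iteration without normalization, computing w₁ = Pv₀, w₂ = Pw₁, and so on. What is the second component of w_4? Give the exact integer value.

8992

w1 = Pv₀ = (2·2 + 1·1 + 7·1; 0·2 + 4·1 + 4·1; 4·2 + 3·1 + 4·1) = (12, 8, 15)
w2 = Pw1 = (2·12 + 1·8 + 7·15; 0·12 + 4·8 + 4·15; 4·12 + 3·8 + 4·15) = (137, 92, 132)
w3 = Pw2 = (1290, 896, 1352)
w4 = Pw3 = (12940, 8992, 13256)
The requested component of w4 is 8992.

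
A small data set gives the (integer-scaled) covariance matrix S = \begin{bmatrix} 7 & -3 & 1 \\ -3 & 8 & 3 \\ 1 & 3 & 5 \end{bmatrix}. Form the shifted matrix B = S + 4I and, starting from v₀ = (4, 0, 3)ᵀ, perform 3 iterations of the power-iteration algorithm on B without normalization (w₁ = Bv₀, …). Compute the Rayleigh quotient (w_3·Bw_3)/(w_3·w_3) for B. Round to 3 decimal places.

B = S + 4I has rows (11, -3, 1); (-3, 12, 3); (1, 3, 9)
w1 = Bv₀ = (11·4 + (-3)·0 + 1·3; (-3)·4 + 12·0 + 3·3; 1·4 + 3·0 + 9·3) = (47, -3, 31)
w2 = Bw1 = (11·47 + (-3)·(-3) + 1·31; (-3)·47 + 12·(-3) + 3·31; 1·47 + 3·(-3) + 9·31) = (557, -84, 317)
w3 = Bw2 = (6696, -1728, 3158)
Bw3 = (81998, -31350, 29934)
w3·Bw3 = 697762980; w3·w3 = 57795364; μ ≈ 697762980/57795364 = 12.073

μ ≈ 12.073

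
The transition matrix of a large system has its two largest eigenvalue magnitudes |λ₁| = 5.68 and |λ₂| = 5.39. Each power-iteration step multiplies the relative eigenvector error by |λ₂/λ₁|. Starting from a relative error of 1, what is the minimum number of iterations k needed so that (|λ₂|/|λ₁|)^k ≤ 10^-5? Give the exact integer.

|λ₂/λ₁| = 5.39/5.68 = 0.94894
Need k ≥ ln(10^-5) / ln(0.94894) = -11.5129 / -0.0524 ≈ 219.688
Smallest integer k satisfying the bound: 220

220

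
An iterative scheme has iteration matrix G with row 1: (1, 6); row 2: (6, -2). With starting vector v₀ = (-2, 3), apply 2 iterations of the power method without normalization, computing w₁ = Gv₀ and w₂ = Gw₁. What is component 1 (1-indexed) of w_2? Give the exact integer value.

w1 = Gv₀ = (1·(-2) + 6·3; 6·(-2) + (-2)·3) = (16, -18)
w2 = Gw1 = (1·16 + 6·(-18); 6·16 + (-2)·(-18)) = (-92, 132)
The requested component of w2 is -92.

-92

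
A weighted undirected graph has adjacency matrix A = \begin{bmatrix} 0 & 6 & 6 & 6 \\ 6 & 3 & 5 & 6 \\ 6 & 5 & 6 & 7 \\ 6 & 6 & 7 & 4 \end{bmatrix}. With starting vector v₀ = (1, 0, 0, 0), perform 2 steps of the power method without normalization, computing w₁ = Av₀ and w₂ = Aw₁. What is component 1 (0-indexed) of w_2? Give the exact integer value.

w1 = Av₀ = (0·1 + 6·0 + 6·0 + 6·0; 6·1 + 3·0 + 5·0 + 6·0; 6·1 + 5·0 + 6·0 + 7·0; 6·1 + 6·0 + 7·0 + 4·0) = (0, 6, 6, 6)
w2 = Aw1 = (0·0 + 6·6 + 6·6 + 6·6; 6·0 + 3·6 + 5·6 + 6·6; 6·0 + 5·6 + 6·6 + 7·6; 6·0 + 6·6 + 7·6 + 4·6) = (108, 84, 108, 102)
The requested component of w2 is 84.

84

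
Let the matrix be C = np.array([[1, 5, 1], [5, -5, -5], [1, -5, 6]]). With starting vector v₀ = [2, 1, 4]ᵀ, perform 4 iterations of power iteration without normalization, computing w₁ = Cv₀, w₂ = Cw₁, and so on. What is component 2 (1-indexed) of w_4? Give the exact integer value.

2950

w1 = Cv₀ = (1·2 + 5·1 + 1·4; 5·2 + (-5)·1 + (-5)·4; 1·2 + (-5)·1 + 6·4) = (11, -15, 21)
w2 = Cw1 = (1·11 + 5·(-15) + 1·21; 5·11 + (-5)·(-15) + (-5)·21; 1·11 + (-5)·(-15) + 6·21) = (-43, 25, 212)
w3 = Cw2 = (294, -1400, 1104)
w4 = Cw3 = (-5602, 2950, 13918)
The requested component of w4 is 2950.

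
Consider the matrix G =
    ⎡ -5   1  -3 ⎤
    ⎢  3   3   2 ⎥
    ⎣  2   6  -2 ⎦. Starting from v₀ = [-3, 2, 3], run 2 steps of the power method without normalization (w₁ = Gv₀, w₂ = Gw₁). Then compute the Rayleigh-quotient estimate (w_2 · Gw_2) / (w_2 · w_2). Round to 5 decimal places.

λ ≈ -0.14942

w1 = Gv₀ = ((-5)·(-3) + 1·2 + (-3)·3; 3·(-3) + 3·2 + 2·3; 2·(-3) + 6·2 + (-2)·3) = (8, 3, 0)
w2 = Gw1 = ((-5)·8 + 1·3 + (-3)·0; 3·8 + 3·3 + 2·0; 2·8 + 6·3 + (-2)·0) = (-37, 33, 34)
Gw2 = (116, 56, 56)
w2·Gw2 = (-37)·116 + 33·56 + 34·56 = -540; w2·w2 = (-37)·(-37) + 33·33 + 34·34 = 3614
λ ≈ -540/3614 = -0.14942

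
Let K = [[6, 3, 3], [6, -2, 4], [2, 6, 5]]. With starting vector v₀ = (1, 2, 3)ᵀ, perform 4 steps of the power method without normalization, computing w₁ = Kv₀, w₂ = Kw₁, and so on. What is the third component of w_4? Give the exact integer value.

34831

w1 = Kv₀ = (21, 14, 29)
w2 = Kw1 = (255, 214, 271)
w3 = Kw2 = (2985, 2186, 3149)
w4 = Kw3 = (33915, 26134, 34831)
The requested component of w4 is 34831.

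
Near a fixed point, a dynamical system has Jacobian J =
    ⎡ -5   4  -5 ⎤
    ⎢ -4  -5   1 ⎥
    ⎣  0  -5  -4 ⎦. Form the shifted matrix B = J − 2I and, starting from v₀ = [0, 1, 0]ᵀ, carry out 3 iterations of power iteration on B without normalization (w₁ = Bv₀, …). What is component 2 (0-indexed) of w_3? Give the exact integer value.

-530

B = J − 2I has rows (-7, 4, -5); (-4, -7, 1); (0, -5, -6)
w1 = Bv₀ = (4, -7, -5)
w2 = Bw1 = (-31, 28, 65)
w3 = Bw2 = (4, -7, -530)
Requested component of w3: -530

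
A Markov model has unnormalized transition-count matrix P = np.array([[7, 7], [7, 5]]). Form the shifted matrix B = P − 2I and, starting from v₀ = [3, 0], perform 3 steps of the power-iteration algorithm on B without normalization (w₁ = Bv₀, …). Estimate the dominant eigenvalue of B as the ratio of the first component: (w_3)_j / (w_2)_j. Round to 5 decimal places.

B = P − 2I has rows (5, 7); (7, 3)
w1 = Bv₀ = (5·3 + 7·0; 7·3 + 3·0) = (15, 21)
w2 = Bw1 = (5·15 + 7·21; 7·15 + 3·21) = (222, 168)
w3 = Bw2 = (2286, 2058)
Ratio: 2286/222 = 10.29730

μ ≈ 10.29730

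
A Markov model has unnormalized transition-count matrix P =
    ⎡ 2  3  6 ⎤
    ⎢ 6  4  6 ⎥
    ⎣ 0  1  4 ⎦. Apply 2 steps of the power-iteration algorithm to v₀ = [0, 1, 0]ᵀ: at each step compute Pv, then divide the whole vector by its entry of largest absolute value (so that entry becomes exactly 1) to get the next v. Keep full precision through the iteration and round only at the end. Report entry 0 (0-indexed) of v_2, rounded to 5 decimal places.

0.60000

Pv0 = (3.000000, 4.000000, 1.000000); divide by 4.000000 → v1 = (0.750000, 1.000000, 0.250000)
Pv1 = (6.000000, 10.000000, 2.000000); divide by 10.000000 → v2 = (0.600000, 1.000000, 0.200000)
Requested entry of v2: 24/40 = 0.60000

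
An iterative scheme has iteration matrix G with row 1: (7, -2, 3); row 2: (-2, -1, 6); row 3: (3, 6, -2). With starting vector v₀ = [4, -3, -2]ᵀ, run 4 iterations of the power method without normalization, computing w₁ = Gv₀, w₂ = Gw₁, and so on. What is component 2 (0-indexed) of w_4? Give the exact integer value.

w1 = Gv₀ = (7·4 + (-2)·(-3) + 3·(-2); (-2)·4 + (-1)·(-3) + 6·(-2); 3·4 + 6·(-3) + (-2)·(-2)) = (28, -17, -2)
w2 = Gw1 = (7·28 + (-2)·(-17) + 3·(-2); (-2)·28 + (-1)·(-17) + 6·(-2); 3·28 + 6·(-17) + (-2)·(-2)) = (224, -51, -14)
w3 = Gw2 = (1628, -481, 394)
w4 = Gw3 = (13540, -411, 1210)
The requested component of w4 is 1210.

1210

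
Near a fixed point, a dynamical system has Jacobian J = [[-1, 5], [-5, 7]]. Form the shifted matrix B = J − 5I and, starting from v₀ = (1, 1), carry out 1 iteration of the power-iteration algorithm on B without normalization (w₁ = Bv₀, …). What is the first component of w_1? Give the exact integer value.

B = J − 5I has rows (-6, 5); (-5, 2)
w1 = Bv₀ = ((-6)·1 + 5·1; (-5)·1 + 2·1) = (-1, -3)
Requested component of w1: -1

-1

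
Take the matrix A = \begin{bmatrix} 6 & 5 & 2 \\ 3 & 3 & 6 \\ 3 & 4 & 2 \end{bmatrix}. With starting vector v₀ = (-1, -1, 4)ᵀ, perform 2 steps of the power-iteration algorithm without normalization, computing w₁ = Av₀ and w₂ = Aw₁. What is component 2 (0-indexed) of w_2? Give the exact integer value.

65

w1 = Av₀ = (6·(-1) + 5·(-1) + 2·4; 3·(-1) + 3·(-1) + 6·4; 3·(-1) + 4·(-1) + 2·4) = (-3, 18, 1)
w2 = Aw1 = (6·(-3) + 5·18 + 2·1; 3·(-3) + 3·18 + 6·1; 3·(-3) + 4·18 + 2·1) = (74, 51, 65)
The requested component of w2 is 65.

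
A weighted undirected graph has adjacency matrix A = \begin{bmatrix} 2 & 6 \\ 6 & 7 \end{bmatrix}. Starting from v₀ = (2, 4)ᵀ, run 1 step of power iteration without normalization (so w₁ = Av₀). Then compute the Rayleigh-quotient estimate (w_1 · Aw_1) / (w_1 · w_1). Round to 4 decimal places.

w1 = Av₀ = (28, 40)
Aw1 = (296, 448)
w1·Aw1 = 28·296 + 40·448 = 26208; w1·w1 = 28·28 + 40·40 = 2384
λ ≈ 26208/2384 = 10.9933

10.9933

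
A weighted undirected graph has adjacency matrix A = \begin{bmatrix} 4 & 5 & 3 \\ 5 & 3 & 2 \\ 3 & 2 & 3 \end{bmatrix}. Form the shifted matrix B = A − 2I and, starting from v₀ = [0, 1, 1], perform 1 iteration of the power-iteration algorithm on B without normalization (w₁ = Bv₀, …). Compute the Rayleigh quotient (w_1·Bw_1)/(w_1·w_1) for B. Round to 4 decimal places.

6.9024

B = A − 2I has rows (2, 5, 3); (5, 1, 2); (3, 2, 1)
w1 = Bv₀ = (8, 3, 3)
Bw1 = (40, 49, 33)
w1·Bw1 = 566; w1·w1 = 82; μ ≈ 566/82 = 6.9024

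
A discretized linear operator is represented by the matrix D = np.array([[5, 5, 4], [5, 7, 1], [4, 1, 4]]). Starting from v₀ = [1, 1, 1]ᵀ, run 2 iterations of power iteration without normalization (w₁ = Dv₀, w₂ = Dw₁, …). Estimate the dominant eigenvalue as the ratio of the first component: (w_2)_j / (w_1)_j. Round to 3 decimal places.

w1 = Dv₀ = (14, 13, 9)
w2 = Dw1 = (171, 170, 105)
Ratio at component: 171 / 14 = 12.214

λ ≈ 12.214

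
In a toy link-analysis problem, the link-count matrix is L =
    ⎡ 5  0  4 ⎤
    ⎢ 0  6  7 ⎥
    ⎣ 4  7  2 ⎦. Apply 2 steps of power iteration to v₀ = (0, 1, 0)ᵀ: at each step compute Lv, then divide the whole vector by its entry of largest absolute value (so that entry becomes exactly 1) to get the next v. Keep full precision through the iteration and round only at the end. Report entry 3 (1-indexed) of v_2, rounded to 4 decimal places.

0.6588

Lv0 = (0.00000, 6.00000, 7.00000); divide by 7.00000 → v1 = (0.00000, 0.85714, 1.00000)
Lv1 = (4.00000, 12.14286, 8.00000); divide by 12.14286 → v2 = (0.32941, 1.00000, 0.65882)
Requested entry of v2: 56/85 = 0.6588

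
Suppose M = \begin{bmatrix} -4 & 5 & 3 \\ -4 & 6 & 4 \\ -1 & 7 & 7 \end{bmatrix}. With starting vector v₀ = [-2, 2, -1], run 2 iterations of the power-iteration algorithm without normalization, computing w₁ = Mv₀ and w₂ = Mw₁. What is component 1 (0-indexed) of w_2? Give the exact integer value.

72

w1 = Mv₀ = ((-4)·(-2) + 5·2 + 3·(-1); (-4)·(-2) + 6·2 + 4·(-1); (-1)·(-2) + 7·2 + 7·(-1)) = (15, 16, 9)
w2 = Mw1 = ((-4)·15 + 5·16 + 3·9; (-4)·15 + 6·16 + 4·9; (-1)·15 + 7·16 + 7·9) = (47, 72, 160)
The requested component of w2 is 72.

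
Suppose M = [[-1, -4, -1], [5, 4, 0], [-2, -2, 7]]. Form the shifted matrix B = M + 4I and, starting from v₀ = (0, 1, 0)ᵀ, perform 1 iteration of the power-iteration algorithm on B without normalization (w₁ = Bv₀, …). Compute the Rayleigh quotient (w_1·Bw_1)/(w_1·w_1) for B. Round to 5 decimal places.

B = M + 4I has rows (3, -4, -1); (5, 8, 0); (-2, -2, 11)
w1 = Bv₀ = (3·0 + (-4)·1 + (-1)·0; 5·0 + 8·1 + 0·0; (-2)·0 + (-2)·1 + 11·0) = (-4, 8, -2)
Bw1 = (-42, 44, -30)
w1·Bw1 = 580; w1·w1 = 84; μ ≈ 580/84 = 6.90476

6.90476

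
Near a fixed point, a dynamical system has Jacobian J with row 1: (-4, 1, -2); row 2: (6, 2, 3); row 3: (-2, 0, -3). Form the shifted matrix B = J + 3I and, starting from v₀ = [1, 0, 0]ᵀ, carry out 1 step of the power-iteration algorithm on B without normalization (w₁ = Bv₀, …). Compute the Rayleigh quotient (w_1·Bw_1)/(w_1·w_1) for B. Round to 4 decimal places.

2.2683

B = J + 3I has rows (-1, 1, -2); (6, 5, 3); (-2, 0, 0)
w1 = Bv₀ = (-1, 6, -2)
Bw1 = (11, 18, 2)
w1·Bw1 = 93; w1·w1 = 41; μ ≈ 93/41 = 2.2683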